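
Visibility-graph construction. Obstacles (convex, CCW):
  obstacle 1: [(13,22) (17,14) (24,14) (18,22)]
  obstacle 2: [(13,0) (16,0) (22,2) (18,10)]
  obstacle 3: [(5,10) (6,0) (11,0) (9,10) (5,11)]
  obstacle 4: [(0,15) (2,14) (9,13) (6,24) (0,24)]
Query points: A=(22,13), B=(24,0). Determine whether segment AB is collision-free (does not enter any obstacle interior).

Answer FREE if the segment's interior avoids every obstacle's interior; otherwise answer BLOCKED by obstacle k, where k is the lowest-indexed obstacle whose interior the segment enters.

Obstacle 1 [(13,22) (17,14) (24,14) (18,22)]:
  edge (13,22)–(17,14): clear
  edge (17,14)–(24,14): clear
  edge (24,14)–(18,22): clear
  edge (18,22)–(13,22): clear
  midpoint (23,13/2) outside
  → clear
Obstacle 2 [(13,0) (16,0) (22,2) (18,10)]:
  edge (13,0)–(16,0): clear
  edge (16,0)–(22,2): clear
  edge (22,2)–(18,10): clear
  edge (18,10)–(13,0): clear
  midpoint (23,13/2) outside
  → clear
Obstacle 3 [(5,10) (6,0) (11,0) (9,10) (5,11)]:
  edge (5,10)–(6,0): clear
  edge (6,0)–(11,0): clear
  edge (11,0)–(9,10): clear
  edge (9,10)–(5,11): clear
  edge (5,11)–(5,10): clear
  midpoint (23,13/2) outside
  → clear
Obstacle 4 [(0,15) (2,14) (9,13) (6,24) (0,24)]:
  edge (0,15)–(2,14): clear
  edge (2,14)–(9,13): clear
  edge (9,13)–(6,24): clear
  edge (6,24)–(0,24): clear
  edge (0,24)–(0,15): clear
  midpoint (23,13/2) outside
  → clear

FREE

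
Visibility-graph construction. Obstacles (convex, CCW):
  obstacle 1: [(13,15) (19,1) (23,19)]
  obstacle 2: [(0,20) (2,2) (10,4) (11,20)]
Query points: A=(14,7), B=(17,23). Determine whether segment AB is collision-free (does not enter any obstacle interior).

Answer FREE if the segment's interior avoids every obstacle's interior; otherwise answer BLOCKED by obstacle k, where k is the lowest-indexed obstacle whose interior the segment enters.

BLOCKED by obstacle 1

Obstacle 1 [(13,15) (19,1) (23,19)]:
  edge (13,15)–(19,1): crosses AB
  edge (19,1)–(23,19): clear
  edge (23,19)–(13,15): crosses AB
  → BLOCKED
Obstacle 2 [(0,20) (2,2) (10,4) (11,20)]:
  edge (0,20)–(2,2): clear
  edge (2,2)–(10,4): clear
  edge (10,4)–(11,20): clear
  edge (11,20)–(0,20): clear
  midpoint (31/2,15) outside
  → clear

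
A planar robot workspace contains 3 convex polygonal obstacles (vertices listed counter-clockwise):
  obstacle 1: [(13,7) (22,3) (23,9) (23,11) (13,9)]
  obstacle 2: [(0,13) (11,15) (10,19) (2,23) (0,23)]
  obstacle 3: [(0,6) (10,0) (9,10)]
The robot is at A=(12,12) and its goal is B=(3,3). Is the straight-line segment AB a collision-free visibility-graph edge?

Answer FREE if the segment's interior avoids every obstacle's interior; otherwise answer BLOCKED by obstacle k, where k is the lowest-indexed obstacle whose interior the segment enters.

BLOCKED by obstacle 3

Obstacle 1 [(13,7) (22,3) (23,9) (23,11) (13,9)]:
  edge (13,7)–(22,3): clear
  edge (22,3)–(23,9): clear
  edge (23,9)–(23,11): clear
  edge (23,11)–(13,9): clear
  edge (13,9)–(13,7): clear
  midpoint (15/2,15/2) outside
  → clear
Obstacle 2 [(0,13) (11,15) (10,19) (2,23) (0,23)]:
  edge (0,13)–(11,15): clear
  edge (11,15)–(10,19): clear
  edge (10,19)–(2,23): clear
  edge (2,23)–(0,23): clear
  edge (0,23)–(0,13): clear
  midpoint (15/2,15/2) outside
  → clear
Obstacle 3 [(0,6) (10,0) (9,10)]:
  edge (0,6)–(10,0): crosses AB
  edge (10,0)–(9,10): crosses AB
  edge (9,10)–(0,6): clear
  → BLOCKED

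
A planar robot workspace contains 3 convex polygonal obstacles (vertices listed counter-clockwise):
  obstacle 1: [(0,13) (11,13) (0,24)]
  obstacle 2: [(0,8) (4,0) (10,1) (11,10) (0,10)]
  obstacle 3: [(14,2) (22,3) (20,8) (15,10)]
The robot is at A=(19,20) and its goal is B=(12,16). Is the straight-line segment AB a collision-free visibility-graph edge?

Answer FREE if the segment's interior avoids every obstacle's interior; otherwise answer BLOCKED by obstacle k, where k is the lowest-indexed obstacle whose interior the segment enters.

FREE

Obstacle 1 [(0,13) (11,13) (0,24)]:
  edge (0,13)–(11,13): clear
  edge (11,13)–(0,24): clear
  edge (0,24)–(0,13): clear
  midpoint (31/2,18) outside
  → clear
Obstacle 2 [(0,8) (4,0) (10,1) (11,10) (0,10)]:
  edge (0,8)–(4,0): clear
  edge (4,0)–(10,1): clear
  edge (10,1)–(11,10): clear
  edge (11,10)–(0,10): clear
  edge (0,10)–(0,8): clear
  midpoint (31/2,18) outside
  → clear
Obstacle 3 [(14,2) (22,3) (20,8) (15,10)]:
  edge (14,2)–(22,3): clear
  edge (22,3)–(20,8): clear
  edge (20,8)–(15,10): clear
  edge (15,10)–(14,2): clear
  midpoint (31/2,18) outside
  → clear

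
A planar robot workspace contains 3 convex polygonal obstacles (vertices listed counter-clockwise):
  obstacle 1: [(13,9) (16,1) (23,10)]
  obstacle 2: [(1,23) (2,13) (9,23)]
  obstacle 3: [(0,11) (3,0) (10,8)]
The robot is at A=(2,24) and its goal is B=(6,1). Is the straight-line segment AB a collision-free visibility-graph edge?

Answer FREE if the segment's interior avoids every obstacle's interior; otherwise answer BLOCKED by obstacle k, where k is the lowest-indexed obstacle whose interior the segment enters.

Obstacle 1 [(13,9) (16,1) (23,10)]:
  edge (13,9)–(16,1): clear
  edge (16,1)–(23,10): clear
  edge (23,10)–(13,9): clear
  midpoint (4,25/2) outside
  → clear
Obstacle 2 [(1,23) (2,13) (9,23)]:
  edge (1,23)–(2,13): clear
  edge (2,13)–(9,23): crosses AB
  edge (9,23)–(1,23): crosses AB
  → BLOCKED
Obstacle 3 [(0,11) (3,0) (10,8)]:
  edge (0,11)–(3,0): clear
  edge (3,0)–(10,8): crosses AB
  edge (10,8)–(0,11): crosses AB
  → BLOCKED

BLOCKED by obstacle 2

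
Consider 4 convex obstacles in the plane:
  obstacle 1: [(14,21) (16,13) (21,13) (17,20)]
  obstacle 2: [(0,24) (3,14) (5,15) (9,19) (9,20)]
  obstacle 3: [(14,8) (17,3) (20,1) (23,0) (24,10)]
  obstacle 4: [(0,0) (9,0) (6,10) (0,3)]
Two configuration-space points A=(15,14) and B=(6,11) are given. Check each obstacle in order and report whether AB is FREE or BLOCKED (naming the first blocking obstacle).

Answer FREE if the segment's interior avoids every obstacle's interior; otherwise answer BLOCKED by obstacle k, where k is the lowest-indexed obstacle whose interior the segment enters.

Obstacle 1 [(14,21) (16,13) (21,13) (17,20)]:
  edge (14,21)–(16,13): clear
  edge (16,13)–(21,13): clear
  edge (21,13)–(17,20): clear
  edge (17,20)–(14,21): clear
  midpoint (21/2,25/2) outside
  → clear
Obstacle 2 [(0,24) (3,14) (5,15) (9,19) (9,20)]:
  edge (0,24)–(3,14): clear
  edge (3,14)–(5,15): clear
  edge (5,15)–(9,19): clear
  edge (9,19)–(9,20): clear
  edge (9,20)–(0,24): clear
  midpoint (21/2,25/2) outside
  → clear
Obstacle 3 [(14,8) (17,3) (20,1) (23,0) (24,10)]:
  edge (14,8)–(17,3): clear
  edge (17,3)–(20,1): clear
  edge (20,1)–(23,0): clear
  edge (23,0)–(24,10): clear
  edge (24,10)–(14,8): clear
  midpoint (21/2,25/2) outside
  → clear
Obstacle 4 [(0,0) (9,0) (6,10) (0,3)]:
  edge (0,0)–(9,0): clear
  edge (9,0)–(6,10): clear
  edge (6,10)–(0,3): clear
  edge (0,3)–(0,0): clear
  midpoint (21/2,25/2) outside
  → clear

FREE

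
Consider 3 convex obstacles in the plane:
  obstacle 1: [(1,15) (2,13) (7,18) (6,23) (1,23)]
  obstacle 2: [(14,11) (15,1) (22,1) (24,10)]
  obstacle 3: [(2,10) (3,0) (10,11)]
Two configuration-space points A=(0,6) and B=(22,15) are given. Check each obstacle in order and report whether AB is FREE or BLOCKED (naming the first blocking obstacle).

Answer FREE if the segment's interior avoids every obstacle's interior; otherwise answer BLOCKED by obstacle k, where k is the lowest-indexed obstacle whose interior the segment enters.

BLOCKED by obstacle 3

Obstacle 1 [(1,15) (2,13) (7,18) (6,23) (1,23)]:
  edge (1,15)–(2,13): clear
  edge (2,13)–(7,18): clear
  edge (7,18)–(6,23): clear
  edge (6,23)–(1,23): clear
  edge (1,23)–(1,15): clear
  midpoint (11,21/2) outside
  → clear
Obstacle 2 [(14,11) (15,1) (22,1) (24,10)]:
  edge (14,11)–(15,1): clear
  edge (15,1)–(22,1): clear
  edge (22,1)–(24,10): clear
  edge (24,10)–(14,11): clear
  midpoint (11,21/2) outside
  → clear
Obstacle 3 [(2,10) (3,0) (10,11)]:
  edge (2,10)–(3,0): crosses AB
  edge (3,0)–(10,11): crosses AB
  edge (10,11)–(2,10): clear
  → BLOCKED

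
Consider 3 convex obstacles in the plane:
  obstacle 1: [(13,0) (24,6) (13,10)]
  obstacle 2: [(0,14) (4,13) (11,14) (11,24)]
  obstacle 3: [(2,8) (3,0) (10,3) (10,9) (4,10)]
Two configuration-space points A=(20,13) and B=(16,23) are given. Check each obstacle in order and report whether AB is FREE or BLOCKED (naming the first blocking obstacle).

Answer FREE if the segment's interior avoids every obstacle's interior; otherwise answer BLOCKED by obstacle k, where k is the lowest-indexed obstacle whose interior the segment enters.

Obstacle 1 [(13,0) (24,6) (13,10)]:
  edge (13,0)–(24,6): clear
  edge (24,6)–(13,10): clear
  edge (13,10)–(13,0): clear
  midpoint (18,18) outside
  → clear
Obstacle 2 [(0,14) (4,13) (11,14) (11,24)]:
  edge (0,14)–(4,13): clear
  edge (4,13)–(11,14): clear
  edge (11,14)–(11,24): clear
  edge (11,24)–(0,14): clear
  midpoint (18,18) outside
  → clear
Obstacle 3 [(2,8) (3,0) (10,3) (10,9) (4,10)]:
  edge (2,8)–(3,0): clear
  edge (3,0)–(10,3): clear
  edge (10,3)–(10,9): clear
  edge (10,9)–(4,10): clear
  edge (4,10)–(2,8): clear
  midpoint (18,18) outside
  → clear

FREE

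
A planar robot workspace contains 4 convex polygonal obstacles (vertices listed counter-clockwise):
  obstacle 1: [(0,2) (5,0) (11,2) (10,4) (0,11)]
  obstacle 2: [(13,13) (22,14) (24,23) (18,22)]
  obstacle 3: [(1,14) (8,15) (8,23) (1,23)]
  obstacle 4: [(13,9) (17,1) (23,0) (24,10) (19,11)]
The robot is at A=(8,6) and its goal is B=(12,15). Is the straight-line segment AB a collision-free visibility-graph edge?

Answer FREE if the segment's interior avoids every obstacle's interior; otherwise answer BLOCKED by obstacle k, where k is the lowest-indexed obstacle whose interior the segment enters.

Obstacle 1 [(0,2) (5,0) (11,2) (10,4) (0,11)]:
  edge (0,2)–(5,0): clear
  edge (5,0)–(11,2): clear
  edge (11,2)–(10,4): clear
  edge (10,4)–(0,11): clear
  edge (0,11)–(0,2): clear
  midpoint (10,21/2) outside
  → clear
Obstacle 2 [(13,13) (22,14) (24,23) (18,22)]:
  edge (13,13)–(22,14): clear
  edge (22,14)–(24,23): clear
  edge (24,23)–(18,22): clear
  edge (18,22)–(13,13): clear
  midpoint (10,21/2) outside
  → clear
Obstacle 3 [(1,14) (8,15) (8,23) (1,23)]:
  edge (1,14)–(8,15): clear
  edge (8,15)–(8,23): clear
  edge (8,23)–(1,23): clear
  edge (1,23)–(1,14): clear
  midpoint (10,21/2) outside
  → clear
Obstacle 4 [(13,9) (17,1) (23,0) (24,10) (19,11)]:
  edge (13,9)–(17,1): clear
  edge (17,1)–(23,0): clear
  edge (23,0)–(24,10): clear
  edge (24,10)–(19,11): clear
  edge (19,11)–(13,9): clear
  midpoint (10,21/2) outside
  → clear

FREE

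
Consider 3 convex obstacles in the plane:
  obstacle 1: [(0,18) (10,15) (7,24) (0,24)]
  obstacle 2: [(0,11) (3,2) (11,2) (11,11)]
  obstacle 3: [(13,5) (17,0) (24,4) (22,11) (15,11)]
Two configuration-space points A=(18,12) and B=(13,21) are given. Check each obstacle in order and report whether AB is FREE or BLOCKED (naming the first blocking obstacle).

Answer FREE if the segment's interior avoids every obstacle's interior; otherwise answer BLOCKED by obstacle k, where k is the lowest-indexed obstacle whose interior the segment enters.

FREE

Obstacle 1 [(0,18) (10,15) (7,24) (0,24)]:
  edge (0,18)–(10,15): clear
  edge (10,15)–(7,24): clear
  edge (7,24)–(0,24): clear
  edge (0,24)–(0,18): clear
  midpoint (31/2,33/2) outside
  → clear
Obstacle 2 [(0,11) (3,2) (11,2) (11,11)]:
  edge (0,11)–(3,2): clear
  edge (3,2)–(11,2): clear
  edge (11,2)–(11,11): clear
  edge (11,11)–(0,11): clear
  midpoint (31/2,33/2) outside
  → clear
Obstacle 3 [(13,5) (17,0) (24,4) (22,11) (15,11)]:
  edge (13,5)–(17,0): clear
  edge (17,0)–(24,4): clear
  edge (24,4)–(22,11): clear
  edge (22,11)–(15,11): clear
  edge (15,11)–(13,5): clear
  midpoint (31/2,33/2) outside
  → clear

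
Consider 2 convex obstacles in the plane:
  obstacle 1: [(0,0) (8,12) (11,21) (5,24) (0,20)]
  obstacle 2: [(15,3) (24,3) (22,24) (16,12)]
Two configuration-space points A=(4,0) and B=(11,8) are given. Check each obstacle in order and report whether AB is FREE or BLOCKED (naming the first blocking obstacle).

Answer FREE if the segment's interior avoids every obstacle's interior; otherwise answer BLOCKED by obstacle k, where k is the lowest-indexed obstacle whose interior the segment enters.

Obstacle 1 [(0,0) (8,12) (11,21) (5,24) (0,20)]:
  edge (0,0)–(8,12): clear
  edge (8,12)–(11,21): clear
  edge (11,21)–(5,24): clear
  edge (5,24)–(0,20): clear
  edge (0,20)–(0,0): clear
  midpoint (15/2,4) outside
  → clear
Obstacle 2 [(15,3) (24,3) (22,24) (16,12)]:
  edge (15,3)–(24,3): clear
  edge (24,3)–(22,24): clear
  edge (22,24)–(16,12): clear
  edge (16,12)–(15,3): clear
  midpoint (15/2,4) outside
  → clear

FREE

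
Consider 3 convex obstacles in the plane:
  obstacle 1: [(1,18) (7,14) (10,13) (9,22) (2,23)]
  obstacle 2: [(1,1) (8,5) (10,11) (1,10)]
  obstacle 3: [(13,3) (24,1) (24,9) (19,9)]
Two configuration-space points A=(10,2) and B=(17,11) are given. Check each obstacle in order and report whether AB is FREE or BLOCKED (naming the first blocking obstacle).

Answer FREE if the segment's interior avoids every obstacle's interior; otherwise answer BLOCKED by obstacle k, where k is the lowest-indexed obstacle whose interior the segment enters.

Obstacle 1 [(1,18) (7,14) (10,13) (9,22) (2,23)]:
  edge (1,18)–(7,14): clear
  edge (7,14)–(10,13): clear
  edge (10,13)–(9,22): clear
  edge (9,22)–(2,23): clear
  edge (2,23)–(1,18): clear
  midpoint (27/2,13/2) outside
  → clear
Obstacle 2 [(1,1) (8,5) (10,11) (1,10)]:
  edge (1,1)–(8,5): clear
  edge (8,5)–(10,11): clear
  edge (10,11)–(1,10): clear
  edge (1,10)–(1,1): clear
  midpoint (27/2,13/2) outside
  → clear
Obstacle 3 [(13,3) (24,1) (24,9) (19,9)]:
  edge (13,3)–(24,1): clear
  edge (24,1)–(24,9): clear
  edge (24,9)–(19,9): clear
  edge (19,9)–(13,3): clear
  midpoint (27/2,13/2) outside
  → clear

FREE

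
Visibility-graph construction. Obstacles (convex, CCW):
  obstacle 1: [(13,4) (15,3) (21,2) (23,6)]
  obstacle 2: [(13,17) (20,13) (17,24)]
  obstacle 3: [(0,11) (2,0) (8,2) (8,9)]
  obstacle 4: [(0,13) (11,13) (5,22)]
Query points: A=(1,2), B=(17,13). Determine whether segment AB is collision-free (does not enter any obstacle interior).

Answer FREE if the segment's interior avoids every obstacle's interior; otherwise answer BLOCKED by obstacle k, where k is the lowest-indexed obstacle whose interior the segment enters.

Obstacle 1 [(13,4) (15,3) (21,2) (23,6)]:
  edge (13,4)–(15,3): clear
  edge (15,3)–(21,2): clear
  edge (21,2)–(23,6): clear
  edge (23,6)–(13,4): clear
  midpoint (9,15/2) outside
  → clear
Obstacle 2 [(13,17) (20,13) (17,24)]:
  edge (13,17)–(20,13): clear
  edge (20,13)–(17,24): clear
  edge (17,24)–(13,17): clear
  midpoint (9,15/2) outside
  → clear
Obstacle 3 [(0,11) (2,0) (8,2) (8,9)]:
  edge (0,11)–(2,0): crosses AB
  edge (2,0)–(8,2): clear
  edge (8,2)–(8,9): crosses AB
  edge (8,9)–(0,11): clear
  → BLOCKED
Obstacle 4 [(0,13) (11,13) (5,22)]:
  edge (0,13)–(11,13): clear
  edge (11,13)–(5,22): clear
  edge (5,22)–(0,13): clear
  midpoint (9,15/2) outside
  → clear

BLOCKED by obstacle 3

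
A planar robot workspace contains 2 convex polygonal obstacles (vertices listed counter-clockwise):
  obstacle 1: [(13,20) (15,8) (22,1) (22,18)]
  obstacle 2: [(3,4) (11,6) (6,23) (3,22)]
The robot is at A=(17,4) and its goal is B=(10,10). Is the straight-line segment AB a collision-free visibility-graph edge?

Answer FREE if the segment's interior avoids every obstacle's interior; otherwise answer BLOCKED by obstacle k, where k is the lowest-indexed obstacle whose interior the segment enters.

FREE

Obstacle 1 [(13,20) (15,8) (22,1) (22,18)]:
  edge (13,20)–(15,8): clear
  edge (15,8)–(22,1): clear
  edge (22,1)–(22,18): clear
  edge (22,18)–(13,20): clear
  midpoint (27/2,7) outside
  → clear
Obstacle 2 [(3,4) (11,6) (6,23) (3,22)]:
  edge (3,4)–(11,6): clear
  edge (11,6)–(6,23): clear
  edge (6,23)–(3,22): clear
  edge (3,22)–(3,4): clear
  midpoint (27/2,7) outside
  → clear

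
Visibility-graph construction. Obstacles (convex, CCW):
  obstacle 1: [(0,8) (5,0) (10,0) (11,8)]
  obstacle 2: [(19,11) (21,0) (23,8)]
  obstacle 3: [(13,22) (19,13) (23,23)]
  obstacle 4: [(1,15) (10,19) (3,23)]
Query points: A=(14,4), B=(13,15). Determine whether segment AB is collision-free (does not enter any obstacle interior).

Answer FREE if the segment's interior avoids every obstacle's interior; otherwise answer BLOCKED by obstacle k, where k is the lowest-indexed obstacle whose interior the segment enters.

Obstacle 1 [(0,8) (5,0) (10,0) (11,8)]:
  edge (0,8)–(5,0): clear
  edge (5,0)–(10,0): clear
  edge (10,0)–(11,8): clear
  edge (11,8)–(0,8): clear
  midpoint (27/2,19/2) outside
  → clear
Obstacle 2 [(19,11) (21,0) (23,8)]:
  edge (19,11)–(21,0): clear
  edge (21,0)–(23,8): clear
  edge (23,8)–(19,11): clear
  midpoint (27/2,19/2) outside
  → clear
Obstacle 3 [(13,22) (19,13) (23,23)]:
  edge (13,22)–(19,13): clear
  edge (19,13)–(23,23): clear
  edge (23,23)–(13,22): clear
  midpoint (27/2,19/2) outside
  → clear
Obstacle 4 [(1,15) (10,19) (3,23)]:
  edge (1,15)–(10,19): clear
  edge (10,19)–(3,23): clear
  edge (3,23)–(1,15): clear
  midpoint (27/2,19/2) outside
  → clear

FREE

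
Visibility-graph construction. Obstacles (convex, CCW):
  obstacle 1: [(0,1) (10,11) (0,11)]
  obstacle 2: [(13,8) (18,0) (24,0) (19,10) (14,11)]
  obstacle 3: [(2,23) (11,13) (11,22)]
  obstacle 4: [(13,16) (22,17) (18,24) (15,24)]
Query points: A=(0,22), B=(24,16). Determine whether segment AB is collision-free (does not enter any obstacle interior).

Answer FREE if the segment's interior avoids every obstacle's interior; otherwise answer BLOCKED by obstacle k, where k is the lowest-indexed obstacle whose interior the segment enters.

Obstacle 1 [(0,1) (10,11) (0,11)]:
  edge (0,1)–(10,11): clear
  edge (10,11)–(0,11): clear
  edge (0,11)–(0,1): clear
  midpoint (12,19) outside
  → clear
Obstacle 2 [(13,8) (18,0) (24,0) (19,10) (14,11)]:
  edge (13,8)–(18,0): clear
  edge (18,0)–(24,0): clear
  edge (24,0)–(19,10): clear
  edge (19,10)–(14,11): clear
  edge (14,11)–(13,8): clear
  midpoint (12,19) outside
  → clear
Obstacle 3 [(2,23) (11,13) (11,22)]:
  edge (2,23)–(11,13): crosses AB
  edge (11,13)–(11,22): crosses AB
  edge (11,22)–(2,23): clear
  → BLOCKED
Obstacle 4 [(13,16) (22,17) (18,24) (15,24)]:
  edge (13,16)–(22,17): crosses AB
  edge (22,17)–(18,24): clear
  edge (18,24)–(15,24): clear
  edge (15,24)–(13,16): crosses AB
  → BLOCKED

BLOCKED by obstacle 3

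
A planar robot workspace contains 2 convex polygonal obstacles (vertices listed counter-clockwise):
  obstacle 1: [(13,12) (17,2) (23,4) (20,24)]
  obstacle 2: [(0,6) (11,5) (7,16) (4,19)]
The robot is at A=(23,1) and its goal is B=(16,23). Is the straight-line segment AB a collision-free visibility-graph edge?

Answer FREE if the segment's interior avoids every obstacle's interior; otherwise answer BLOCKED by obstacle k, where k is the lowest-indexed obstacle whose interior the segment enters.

BLOCKED by obstacle 1

Obstacle 1 [(13,12) (17,2) (23,4) (20,24)]:
  edge (13,12)–(17,2): clear
  edge (17,2)–(23,4): crosses AB
  edge (23,4)–(20,24): clear
  edge (20,24)–(13,12): crosses AB
  → BLOCKED
Obstacle 2 [(0,6) (11,5) (7,16) (4,19)]:
  edge (0,6)–(11,5): clear
  edge (11,5)–(7,16): clear
  edge (7,16)–(4,19): clear
  edge (4,19)–(0,6): clear
  midpoint (39/2,12) outside
  → clear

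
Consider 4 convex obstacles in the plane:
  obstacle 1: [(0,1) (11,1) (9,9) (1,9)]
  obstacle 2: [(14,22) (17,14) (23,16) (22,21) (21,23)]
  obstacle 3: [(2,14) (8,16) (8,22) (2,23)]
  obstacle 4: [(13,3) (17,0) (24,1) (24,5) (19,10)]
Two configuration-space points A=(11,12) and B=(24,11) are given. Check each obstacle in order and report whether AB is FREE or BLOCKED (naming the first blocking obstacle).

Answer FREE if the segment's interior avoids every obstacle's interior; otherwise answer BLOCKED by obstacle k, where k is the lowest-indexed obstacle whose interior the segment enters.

FREE

Obstacle 1 [(0,1) (11,1) (9,9) (1,9)]:
  edge (0,1)–(11,1): clear
  edge (11,1)–(9,9): clear
  edge (9,9)–(1,9): clear
  edge (1,9)–(0,1): clear
  midpoint (35/2,23/2) outside
  → clear
Obstacle 2 [(14,22) (17,14) (23,16) (22,21) (21,23)]:
  edge (14,22)–(17,14): clear
  edge (17,14)–(23,16): clear
  edge (23,16)–(22,21): clear
  edge (22,21)–(21,23): clear
  edge (21,23)–(14,22): clear
  midpoint (35/2,23/2) outside
  → clear
Obstacle 3 [(2,14) (8,16) (8,22) (2,23)]:
  edge (2,14)–(8,16): clear
  edge (8,16)–(8,22): clear
  edge (8,22)–(2,23): clear
  edge (2,23)–(2,14): clear
  midpoint (35/2,23/2) outside
  → clear
Obstacle 4 [(13,3) (17,0) (24,1) (24,5) (19,10)]:
  edge (13,3)–(17,0): clear
  edge (17,0)–(24,1): clear
  edge (24,1)–(24,5): clear
  edge (24,5)–(19,10): clear
  edge (19,10)–(13,3): clear
  midpoint (35/2,23/2) outside
  → clear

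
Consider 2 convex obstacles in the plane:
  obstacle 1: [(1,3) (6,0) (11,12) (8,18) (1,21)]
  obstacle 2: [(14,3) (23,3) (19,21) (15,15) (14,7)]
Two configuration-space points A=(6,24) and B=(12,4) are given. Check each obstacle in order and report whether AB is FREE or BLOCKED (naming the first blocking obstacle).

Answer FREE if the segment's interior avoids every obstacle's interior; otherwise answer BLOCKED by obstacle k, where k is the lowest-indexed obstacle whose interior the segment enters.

BLOCKED by obstacle 1

Obstacle 1 [(1,3) (6,0) (11,12) (8,18) (1,21)]:
  edge (1,3)–(6,0): clear
  edge (6,0)–(11,12): crosses AB
  edge (11,12)–(8,18): clear
  edge (8,18)–(1,21): crosses AB
  edge (1,21)–(1,3): clear
  → BLOCKED
Obstacle 2 [(14,3) (23,3) (19,21) (15,15) (14,7)]:
  edge (14,3)–(23,3): clear
  edge (23,3)–(19,21): clear
  edge (19,21)–(15,15): clear
  edge (15,15)–(14,7): clear
  edge (14,7)–(14,3): clear
  midpoint (9,14) outside
  → clear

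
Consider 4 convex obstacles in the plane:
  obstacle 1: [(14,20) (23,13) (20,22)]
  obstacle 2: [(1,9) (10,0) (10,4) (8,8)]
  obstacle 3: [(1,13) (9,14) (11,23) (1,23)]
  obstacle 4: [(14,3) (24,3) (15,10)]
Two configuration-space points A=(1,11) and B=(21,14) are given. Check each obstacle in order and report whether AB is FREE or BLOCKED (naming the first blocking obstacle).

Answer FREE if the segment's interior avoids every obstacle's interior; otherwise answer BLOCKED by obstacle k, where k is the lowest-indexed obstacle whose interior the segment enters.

FREE

Obstacle 1 [(14,20) (23,13) (20,22)]:
  edge (14,20)–(23,13): clear
  edge (23,13)–(20,22): clear
  edge (20,22)–(14,20): clear
  midpoint (11,25/2) outside
  → clear
Obstacle 2 [(1,9) (10,0) (10,4) (8,8)]:
  edge (1,9)–(10,0): clear
  edge (10,0)–(10,4): clear
  edge (10,4)–(8,8): clear
  edge (8,8)–(1,9): clear
  midpoint (11,25/2) outside
  → clear
Obstacle 3 [(1,13) (9,14) (11,23) (1,23)]:
  edge (1,13)–(9,14): clear
  edge (9,14)–(11,23): clear
  edge (11,23)–(1,23): clear
  edge (1,23)–(1,13): clear
  midpoint (11,25/2) outside
  → clear
Obstacle 4 [(14,3) (24,3) (15,10)]:
  edge (14,3)–(24,3): clear
  edge (24,3)–(15,10): clear
  edge (15,10)–(14,3): clear
  midpoint (11,25/2) outside
  → clear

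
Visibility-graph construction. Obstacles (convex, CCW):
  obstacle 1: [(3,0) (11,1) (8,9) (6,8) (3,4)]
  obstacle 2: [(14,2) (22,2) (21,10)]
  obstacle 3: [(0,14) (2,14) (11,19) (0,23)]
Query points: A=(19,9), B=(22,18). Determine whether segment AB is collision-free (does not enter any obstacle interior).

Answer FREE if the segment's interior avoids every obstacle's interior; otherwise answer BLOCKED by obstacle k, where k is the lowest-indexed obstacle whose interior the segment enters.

FREE

Obstacle 1 [(3,0) (11,1) (8,9) (6,8) (3,4)]:
  edge (3,0)–(11,1): clear
  edge (11,1)–(8,9): clear
  edge (8,9)–(6,8): clear
  edge (6,8)–(3,4): clear
  edge (3,4)–(3,0): clear
  midpoint (41/2,27/2) outside
  → clear
Obstacle 2 [(14,2) (22,2) (21,10)]:
  edge (14,2)–(22,2): clear
  edge (22,2)–(21,10): clear
  edge (21,10)–(14,2): clear
  midpoint (41/2,27/2) outside
  → clear
Obstacle 3 [(0,14) (2,14) (11,19) (0,23)]:
  edge (0,14)–(2,14): clear
  edge (2,14)–(11,19): clear
  edge (11,19)–(0,23): clear
  edge (0,23)–(0,14): clear
  midpoint (41/2,27/2) outside
  → clear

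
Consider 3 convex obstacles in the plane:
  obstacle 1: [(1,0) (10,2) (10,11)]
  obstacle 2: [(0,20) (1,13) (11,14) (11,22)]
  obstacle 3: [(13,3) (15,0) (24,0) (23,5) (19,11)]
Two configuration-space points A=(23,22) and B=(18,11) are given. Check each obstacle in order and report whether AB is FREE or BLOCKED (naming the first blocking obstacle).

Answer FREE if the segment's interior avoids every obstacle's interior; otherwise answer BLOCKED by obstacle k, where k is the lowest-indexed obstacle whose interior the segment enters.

Obstacle 1 [(1,0) (10,2) (10,11)]:
  edge (1,0)–(10,2): clear
  edge (10,2)–(10,11): clear
  edge (10,11)–(1,0): clear
  midpoint (41/2,33/2) outside
  → clear
Obstacle 2 [(0,20) (1,13) (11,14) (11,22)]:
  edge (0,20)–(1,13): clear
  edge (1,13)–(11,14): clear
  edge (11,14)–(11,22): clear
  edge (11,22)–(0,20): clear
  midpoint (41/2,33/2) outside
  → clear
Obstacle 3 [(13,3) (15,0) (24,0) (23,5) (19,11)]:
  edge (13,3)–(15,0): clear
  edge (15,0)–(24,0): clear
  edge (24,0)–(23,5): clear
  edge (23,5)–(19,11): clear
  edge (19,11)–(13,3): clear
  midpoint (41/2,33/2) outside
  → clear

FREE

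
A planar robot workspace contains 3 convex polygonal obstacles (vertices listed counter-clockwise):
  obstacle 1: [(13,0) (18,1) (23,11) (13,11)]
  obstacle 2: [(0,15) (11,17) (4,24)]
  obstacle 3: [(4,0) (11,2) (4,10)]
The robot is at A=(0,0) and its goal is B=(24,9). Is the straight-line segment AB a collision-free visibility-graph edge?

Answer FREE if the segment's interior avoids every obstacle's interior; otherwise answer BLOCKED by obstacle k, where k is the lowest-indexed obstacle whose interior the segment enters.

Obstacle 1 [(13,0) (18,1) (23,11) (13,11)]:
  edge (13,0)–(18,1): clear
  edge (18,1)–(23,11): crosses AB
  edge (23,11)–(13,11): clear
  edge (13,11)–(13,0): crosses AB
  → BLOCKED
Obstacle 2 [(0,15) (11,17) (4,24)]:
  edge (0,15)–(11,17): clear
  edge (11,17)–(4,24): clear
  edge (4,24)–(0,15): clear
  midpoint (12,9/2) outside
  → clear
Obstacle 3 [(4,0) (11,2) (4,10)]:
  edge (4,0)–(11,2): clear
  edge (11,2)–(4,10): crosses AB
  edge (4,10)–(4,0): crosses AB
  → BLOCKED

BLOCKED by obstacle 1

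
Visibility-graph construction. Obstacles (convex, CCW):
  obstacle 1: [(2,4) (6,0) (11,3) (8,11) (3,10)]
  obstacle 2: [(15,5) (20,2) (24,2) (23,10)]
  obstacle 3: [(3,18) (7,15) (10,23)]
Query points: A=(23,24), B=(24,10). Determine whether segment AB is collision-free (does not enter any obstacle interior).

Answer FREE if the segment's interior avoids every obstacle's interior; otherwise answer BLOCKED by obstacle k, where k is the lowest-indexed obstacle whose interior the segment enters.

Obstacle 1 [(2,4) (6,0) (11,3) (8,11) (3,10)]:
  edge (2,4)–(6,0): clear
  edge (6,0)–(11,3): clear
  edge (11,3)–(8,11): clear
  edge (8,11)–(3,10): clear
  edge (3,10)–(2,4): clear
  midpoint (47/2,17) outside
  → clear
Obstacle 2 [(15,5) (20,2) (24,2) (23,10)]:
  edge (15,5)–(20,2): clear
  edge (20,2)–(24,2): clear
  edge (24,2)–(23,10): clear
  edge (23,10)–(15,5): clear
  midpoint (47/2,17) outside
  → clear
Obstacle 3 [(3,18) (7,15) (10,23)]:
  edge (3,18)–(7,15): clear
  edge (7,15)–(10,23): clear
  edge (10,23)–(3,18): clear
  midpoint (47/2,17) outside
  → clear

FREE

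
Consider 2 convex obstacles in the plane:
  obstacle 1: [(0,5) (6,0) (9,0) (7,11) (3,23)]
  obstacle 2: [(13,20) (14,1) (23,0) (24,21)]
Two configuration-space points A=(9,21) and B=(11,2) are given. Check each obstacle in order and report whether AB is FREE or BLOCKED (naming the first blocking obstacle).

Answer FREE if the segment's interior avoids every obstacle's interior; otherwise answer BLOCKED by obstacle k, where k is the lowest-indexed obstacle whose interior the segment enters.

FREE

Obstacle 1 [(0,5) (6,0) (9,0) (7,11) (3,23)]:
  edge (0,5)–(6,0): clear
  edge (6,0)–(9,0): clear
  edge (9,0)–(7,11): clear
  edge (7,11)–(3,23): clear
  edge (3,23)–(0,5): clear
  midpoint (10,23/2) outside
  → clear
Obstacle 2 [(13,20) (14,1) (23,0) (24,21)]:
  edge (13,20)–(14,1): clear
  edge (14,1)–(23,0): clear
  edge (23,0)–(24,21): clear
  edge (24,21)–(13,20): clear
  midpoint (10,23/2) outside
  → clear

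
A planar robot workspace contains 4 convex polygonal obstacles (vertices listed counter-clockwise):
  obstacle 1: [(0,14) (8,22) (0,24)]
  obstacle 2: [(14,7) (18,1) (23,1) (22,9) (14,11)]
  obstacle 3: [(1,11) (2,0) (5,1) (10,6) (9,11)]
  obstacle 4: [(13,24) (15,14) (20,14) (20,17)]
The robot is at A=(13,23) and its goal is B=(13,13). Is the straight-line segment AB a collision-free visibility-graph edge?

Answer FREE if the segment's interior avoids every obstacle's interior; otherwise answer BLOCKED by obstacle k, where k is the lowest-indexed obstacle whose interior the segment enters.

Obstacle 1 [(0,14) (8,22) (0,24)]:
  edge (0,14)–(8,22): clear
  edge (8,22)–(0,24): clear
  edge (0,24)–(0,14): clear
  midpoint (13,18) outside
  → clear
Obstacle 2 [(14,7) (18,1) (23,1) (22,9) (14,11)]:
  edge (14,7)–(18,1): clear
  edge (18,1)–(23,1): clear
  edge (23,1)–(22,9): clear
  edge (22,9)–(14,11): clear
  edge (14,11)–(14,7): clear
  midpoint (13,18) outside
  → clear
Obstacle 3 [(1,11) (2,0) (5,1) (10,6) (9,11)]:
  edge (1,11)–(2,0): clear
  edge (2,0)–(5,1): clear
  edge (5,1)–(10,6): clear
  edge (10,6)–(9,11): clear
  edge (9,11)–(1,11): clear
  midpoint (13,18) outside
  → clear
Obstacle 4 [(13,24) (15,14) (20,14) (20,17)]:
  edge (13,24)–(15,14): clear
  edge (15,14)–(20,14): clear
  edge (20,14)–(20,17): clear
  edge (20,17)–(13,24): clear
  midpoint (13,18) outside
  → clear

FREE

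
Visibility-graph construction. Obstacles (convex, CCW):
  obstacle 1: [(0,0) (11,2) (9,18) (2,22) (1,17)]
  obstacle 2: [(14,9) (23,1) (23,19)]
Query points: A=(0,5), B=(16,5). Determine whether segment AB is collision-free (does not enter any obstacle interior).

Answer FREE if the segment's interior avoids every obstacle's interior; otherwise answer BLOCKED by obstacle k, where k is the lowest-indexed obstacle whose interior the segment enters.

Obstacle 1 [(0,0) (11,2) (9,18) (2,22) (1,17)]:
  edge (0,0)–(11,2): clear
  edge (11,2)–(9,18): crosses AB
  edge (9,18)–(2,22): clear
  edge (2,22)–(1,17): clear
  edge (1,17)–(0,0): crosses AB
  → BLOCKED
Obstacle 2 [(14,9) (23,1) (23,19)]:
  edge (14,9)–(23,1): clear
  edge (23,1)–(23,19): clear
  edge (23,19)–(14,9): clear
  midpoint (8,5) outside
  → clear

BLOCKED by obstacle 1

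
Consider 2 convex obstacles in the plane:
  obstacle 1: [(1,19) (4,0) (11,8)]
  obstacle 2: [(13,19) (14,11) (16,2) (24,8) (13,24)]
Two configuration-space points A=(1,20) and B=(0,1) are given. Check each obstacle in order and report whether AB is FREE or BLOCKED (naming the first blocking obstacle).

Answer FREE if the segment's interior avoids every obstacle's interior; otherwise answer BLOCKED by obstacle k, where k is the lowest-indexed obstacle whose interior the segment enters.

Obstacle 1 [(1,19) (4,0) (11,8)]:
  edge (1,19)–(4,0): clear
  edge (4,0)–(11,8): clear
  edge (11,8)–(1,19): clear
  midpoint (1/2,21/2) outside
  → clear
Obstacle 2 [(13,19) (14,11) (16,2) (24,8) (13,24)]:
  edge (13,19)–(14,11): clear
  edge (14,11)–(16,2): clear
  edge (16,2)–(24,8): clear
  edge (24,8)–(13,24): clear
  edge (13,24)–(13,19): clear
  midpoint (1/2,21/2) outside
  → clear

FREE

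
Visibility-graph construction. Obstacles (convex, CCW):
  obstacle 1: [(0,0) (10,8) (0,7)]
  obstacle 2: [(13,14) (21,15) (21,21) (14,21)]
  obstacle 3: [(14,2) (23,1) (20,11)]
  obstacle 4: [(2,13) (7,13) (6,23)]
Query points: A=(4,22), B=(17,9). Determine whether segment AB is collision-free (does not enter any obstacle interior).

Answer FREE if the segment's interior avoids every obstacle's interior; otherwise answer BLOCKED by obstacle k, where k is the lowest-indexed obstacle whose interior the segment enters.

BLOCKED by obstacle 4

Obstacle 1 [(0,0) (10,8) (0,7)]:
  edge (0,0)–(10,8): clear
  edge (10,8)–(0,7): clear
  edge (0,7)–(0,0): clear
  midpoint (21/2,31/2) outside
  → clear
Obstacle 2 [(13,14) (21,15) (21,21) (14,21)]:
  edge (13,14)–(21,15): clear
  edge (21,15)–(21,21): clear
  edge (21,21)–(14,21): clear
  edge (14,21)–(13,14): clear
  midpoint (21/2,31/2) outside
  → clear
Obstacle 3 [(14,2) (23,1) (20,11)]:
  edge (14,2)–(23,1): clear
  edge (23,1)–(20,11): clear
  edge (20,11)–(14,2): clear
  midpoint (21/2,31/2) outside
  → clear
Obstacle 4 [(2,13) (7,13) (6,23)]:
  edge (2,13)–(7,13): clear
  edge (7,13)–(6,23): crosses AB
  edge (6,23)–(2,13): crosses AB
  → BLOCKED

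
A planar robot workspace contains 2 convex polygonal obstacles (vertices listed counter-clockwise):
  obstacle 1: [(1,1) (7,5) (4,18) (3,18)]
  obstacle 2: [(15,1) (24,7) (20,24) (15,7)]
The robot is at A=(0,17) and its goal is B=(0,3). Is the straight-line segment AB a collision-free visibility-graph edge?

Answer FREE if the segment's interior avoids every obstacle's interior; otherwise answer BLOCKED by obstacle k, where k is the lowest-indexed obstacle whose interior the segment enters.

Obstacle 1 [(1,1) (7,5) (4,18) (3,18)]:
  edge (1,1)–(7,5): clear
  edge (7,5)–(4,18): clear
  edge (4,18)–(3,18): clear
  edge (3,18)–(1,1): clear
  midpoint (0,10) outside
  → clear
Obstacle 2 [(15,1) (24,7) (20,24) (15,7)]:
  edge (15,1)–(24,7): clear
  edge (24,7)–(20,24): clear
  edge (20,24)–(15,7): clear
  edge (15,7)–(15,1): clear
  midpoint (0,10) outside
  → clear

FREE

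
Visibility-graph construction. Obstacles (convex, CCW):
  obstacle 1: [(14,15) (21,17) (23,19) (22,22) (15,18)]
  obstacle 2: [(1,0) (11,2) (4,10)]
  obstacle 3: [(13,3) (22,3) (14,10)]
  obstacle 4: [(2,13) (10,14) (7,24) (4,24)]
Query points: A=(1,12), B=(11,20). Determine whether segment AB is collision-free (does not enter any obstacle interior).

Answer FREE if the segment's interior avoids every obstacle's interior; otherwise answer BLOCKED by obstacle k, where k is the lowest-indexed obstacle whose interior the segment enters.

BLOCKED by obstacle 4

Obstacle 1 [(14,15) (21,17) (23,19) (22,22) (15,18)]:
  edge (14,15)–(21,17): clear
  edge (21,17)–(23,19): clear
  edge (23,19)–(22,22): clear
  edge (22,22)–(15,18): clear
  edge (15,18)–(14,15): clear
  midpoint (6,16) outside
  → clear
Obstacle 2 [(1,0) (11,2) (4,10)]:
  edge (1,0)–(11,2): clear
  edge (11,2)–(4,10): clear
  edge (4,10)–(1,0): clear
  midpoint (6,16) outside
  → clear
Obstacle 3 [(13,3) (22,3) (14,10)]:
  edge (13,3)–(22,3): clear
  edge (22,3)–(14,10): clear
  edge (14,10)–(13,3): clear
  midpoint (6,16) outside
  → clear
Obstacle 4 [(2,13) (10,14) (7,24) (4,24)]:
  edge (2,13)–(10,14): crosses AB
  edge (10,14)–(7,24): crosses AB
  edge (7,24)–(4,24): clear
  edge (4,24)–(2,13): clear
  → BLOCKED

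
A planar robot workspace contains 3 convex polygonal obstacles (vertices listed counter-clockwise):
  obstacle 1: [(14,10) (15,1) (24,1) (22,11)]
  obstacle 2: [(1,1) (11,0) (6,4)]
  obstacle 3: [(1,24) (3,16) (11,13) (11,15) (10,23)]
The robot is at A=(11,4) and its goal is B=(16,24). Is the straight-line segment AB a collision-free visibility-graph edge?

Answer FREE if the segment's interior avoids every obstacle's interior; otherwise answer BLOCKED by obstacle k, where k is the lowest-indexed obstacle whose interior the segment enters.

Obstacle 1 [(14,10) (15,1) (24,1) (22,11)]:
  edge (14,10)–(15,1): clear
  edge (15,1)–(24,1): clear
  edge (24,1)–(22,11): clear
  edge (22,11)–(14,10): clear
  midpoint (27/2,14) outside
  → clear
Obstacle 2 [(1,1) (11,0) (6,4)]:
  edge (1,1)–(11,0): clear
  edge (11,0)–(6,4): clear
  edge (6,4)–(1,1): clear
  midpoint (27/2,14) outside
  → clear
Obstacle 3 [(1,24) (3,16) (11,13) (11,15) (10,23)]:
  edge (1,24)–(3,16): clear
  edge (3,16)–(11,13): clear
  edge (11,13)–(11,15): clear
  edge (11,15)–(10,23): clear
  edge (10,23)–(1,24): clear
  midpoint (27/2,14) outside
  → clear

FREE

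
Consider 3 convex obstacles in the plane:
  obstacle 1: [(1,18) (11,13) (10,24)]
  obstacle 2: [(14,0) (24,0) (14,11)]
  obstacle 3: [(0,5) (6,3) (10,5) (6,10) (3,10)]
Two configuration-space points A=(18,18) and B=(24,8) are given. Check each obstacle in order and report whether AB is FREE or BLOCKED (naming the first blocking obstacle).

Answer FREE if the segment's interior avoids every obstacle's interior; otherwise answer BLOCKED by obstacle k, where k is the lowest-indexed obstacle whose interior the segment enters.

Obstacle 1 [(1,18) (11,13) (10,24)]:
  edge (1,18)–(11,13): clear
  edge (11,13)–(10,24): clear
  edge (10,24)–(1,18): clear
  midpoint (21,13) outside
  → clear
Obstacle 2 [(14,0) (24,0) (14,11)]:
  edge (14,0)–(24,0): clear
  edge (24,0)–(14,11): clear
  edge (14,11)–(14,0): clear
  midpoint (21,13) outside
  → clear
Obstacle 3 [(0,5) (6,3) (10,5) (6,10) (3,10)]:
  edge (0,5)–(6,3): clear
  edge (6,3)–(10,5): clear
  edge (10,5)–(6,10): clear
  edge (6,10)–(3,10): clear
  edge (3,10)–(0,5): clear
  midpoint (21,13) outside
  → clear

FREE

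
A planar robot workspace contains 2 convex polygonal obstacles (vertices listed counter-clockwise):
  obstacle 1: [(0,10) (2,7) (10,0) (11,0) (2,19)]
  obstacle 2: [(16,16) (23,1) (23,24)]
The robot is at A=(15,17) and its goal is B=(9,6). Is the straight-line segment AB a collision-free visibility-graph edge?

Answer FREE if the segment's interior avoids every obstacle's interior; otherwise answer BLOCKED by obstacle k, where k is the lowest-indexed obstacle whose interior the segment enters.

FREE

Obstacle 1 [(0,10) (2,7) (10,0) (11,0) (2,19)]:
  edge (0,10)–(2,7): clear
  edge (2,7)–(10,0): clear
  edge (10,0)–(11,0): clear
  edge (11,0)–(2,19): clear
  edge (2,19)–(0,10): clear
  midpoint (12,23/2) outside
  → clear
Obstacle 2 [(16,16) (23,1) (23,24)]:
  edge (16,16)–(23,1): clear
  edge (23,1)–(23,24): clear
  edge (23,24)–(16,16): clear
  midpoint (12,23/2) outside
  → clear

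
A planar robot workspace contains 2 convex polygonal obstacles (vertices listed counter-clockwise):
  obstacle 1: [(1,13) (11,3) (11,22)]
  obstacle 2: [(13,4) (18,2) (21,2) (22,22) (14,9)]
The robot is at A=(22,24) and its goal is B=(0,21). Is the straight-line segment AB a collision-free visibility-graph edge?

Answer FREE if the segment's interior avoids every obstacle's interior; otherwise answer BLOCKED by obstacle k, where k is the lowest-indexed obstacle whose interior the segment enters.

Obstacle 1 [(1,13) (11,3) (11,22)]:
  edge (1,13)–(11,3): clear
  edge (11,3)–(11,22): clear
  edge (11,22)–(1,13): clear
  midpoint (11,45/2) outside
  → clear
Obstacle 2 [(13,4) (18,2) (21,2) (22,22) (14,9)]:
  edge (13,4)–(18,2): clear
  edge (18,2)–(21,2): clear
  edge (21,2)–(22,22): clear
  edge (22,22)–(14,9): clear
  edge (14,9)–(13,4): clear
  midpoint (11,45/2) outside
  → clear

FREE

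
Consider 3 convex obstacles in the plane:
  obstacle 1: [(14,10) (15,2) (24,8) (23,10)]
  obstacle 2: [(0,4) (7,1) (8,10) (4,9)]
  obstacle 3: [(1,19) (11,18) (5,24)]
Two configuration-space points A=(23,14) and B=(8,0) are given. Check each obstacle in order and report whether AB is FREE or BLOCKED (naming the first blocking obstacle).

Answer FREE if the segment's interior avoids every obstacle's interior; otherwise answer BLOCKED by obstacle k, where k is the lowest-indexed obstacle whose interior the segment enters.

BLOCKED by obstacle 1

Obstacle 1 [(14,10) (15,2) (24,8) (23,10)]:
  edge (14,10)–(15,2): crosses AB
  edge (15,2)–(24,8): clear
  edge (24,8)–(23,10): clear
  edge (23,10)–(14,10): crosses AB
  → BLOCKED
Obstacle 2 [(0,4) (7,1) (8,10) (4,9)]:
  edge (0,4)–(7,1): clear
  edge (7,1)–(8,10): clear
  edge (8,10)–(4,9): clear
  edge (4,9)–(0,4): clear
  midpoint (31/2,7) outside
  → clear
Obstacle 3 [(1,19) (11,18) (5,24)]:
  edge (1,19)–(11,18): clear
  edge (11,18)–(5,24): clear
  edge (5,24)–(1,19): clear
  midpoint (31/2,7) outside
  → clear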